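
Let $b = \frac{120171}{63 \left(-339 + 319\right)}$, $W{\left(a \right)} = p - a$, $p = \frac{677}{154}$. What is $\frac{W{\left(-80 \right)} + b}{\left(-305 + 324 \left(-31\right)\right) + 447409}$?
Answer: $- \frac{1237}{49249200} \approx -2.5117 \cdot 10^{-5}$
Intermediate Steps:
$p = \frac{677}{154}$ ($p = 677 \cdot \frac{1}{154} = \frac{677}{154} \approx 4.3961$)
$W{\left(a \right)} = \frac{677}{154} - a$
$b = - \frac{40057}{420}$ ($b = \frac{120171}{63 \left(-20\right)} = \frac{120171}{-1260} = 120171 \left(- \frac{1}{1260}\right) = - \frac{40057}{420} \approx -95.374$)
$\frac{W{\left(-80 \right)} + b}{\left(-305 + 324 \left(-31\right)\right) + 447409} = \frac{\left(\frac{677}{154} - -80\right) - \frac{40057}{420}}{\left(-305 + 324 \left(-31\right)\right) + 447409} = \frac{\left(\frac{677}{154} + 80\right) - \frac{40057}{420}}{\left(-305 - 10044\right) + 447409} = \frac{\frac{12997}{154} - \frac{40057}{420}}{-10349 + 447409} = - \frac{50717}{4620 \cdot 437060} = \left(- \frac{50717}{4620}\right) \frac{1}{437060} = - \frac{1237}{49249200}$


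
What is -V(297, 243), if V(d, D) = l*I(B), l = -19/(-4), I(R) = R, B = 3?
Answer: -57/4 ≈ -14.250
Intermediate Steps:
l = 19/4 (l = -19*(-1/4) = 19/4 ≈ 4.7500)
V(d, D) = 57/4 (V(d, D) = (19/4)*3 = 57/4)
-V(297, 243) = -1*57/4 = -57/4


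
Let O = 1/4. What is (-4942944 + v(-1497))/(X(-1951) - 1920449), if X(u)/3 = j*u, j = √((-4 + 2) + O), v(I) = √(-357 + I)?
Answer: 37970687447424/14752737249667 - 35118*√1442/14752737249667 - 57862102464*I*√7/14752737249667 - 23045388*I*√206/14752737249667 ≈ 2.5738 - 0.010399*I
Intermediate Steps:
O = ¼ (O = 1*(¼) = ¼ ≈ 0.25000)
j = I*√7/2 (j = √((-4 + 2) + ¼) = √(-2 + ¼) = √(-7/4) = I*√7/2 ≈ 1.3229*I)
X(u) = 3*I*u*√7/2 (X(u) = 3*((I*√7/2)*u) = 3*(I*u*√7/2) = 3*I*u*√7/2)
(-4942944 + v(-1497))/(X(-1951) - 1920449) = (-4942944 + √(-357 - 1497))/((3/2)*I*(-1951)*√7 - 1920449) = (-4942944 + √(-1854))/(-5853*I*√7/2 - 1920449) = (-4942944 + 3*I*√206)/(-1920449 - 5853*I*√7/2)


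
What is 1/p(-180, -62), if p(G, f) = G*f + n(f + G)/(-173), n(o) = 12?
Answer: 173/1930668 ≈ 8.9606e-5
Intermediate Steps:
p(G, f) = -12/173 + G*f (p(G, f) = G*f + 12/(-173) = G*f + 12*(-1/173) = G*f - 12/173 = -12/173 + G*f)
1/p(-180, -62) = 1/(-12/173 - 180*(-62)) = 1/(-12/173 + 11160) = 1/(1930668/173) = 173/1930668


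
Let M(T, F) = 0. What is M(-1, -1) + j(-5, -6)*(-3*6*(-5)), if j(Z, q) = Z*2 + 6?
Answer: -360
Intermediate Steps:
j(Z, q) = 6 + 2*Z (j(Z, q) = 2*Z + 6 = 6 + 2*Z)
M(-1, -1) + j(-5, -6)*(-3*6*(-5)) = 0 + (6 + 2*(-5))*(-3*6*(-5)) = 0 + (6 - 10)*(-18*(-5)) = 0 - 4*90 = 0 - 360 = -360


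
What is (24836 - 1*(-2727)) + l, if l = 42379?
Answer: 69942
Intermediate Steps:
(24836 - 1*(-2727)) + l = (24836 - 1*(-2727)) + 42379 = (24836 + 2727) + 42379 = 27563 + 42379 = 69942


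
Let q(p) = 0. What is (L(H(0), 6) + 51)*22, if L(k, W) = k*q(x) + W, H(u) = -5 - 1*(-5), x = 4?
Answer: 1254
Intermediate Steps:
H(u) = 0 (H(u) = -5 + 5 = 0)
L(k, W) = W (L(k, W) = k*0 + W = 0 + W = W)
(L(H(0), 6) + 51)*22 = (6 + 51)*22 = 57*22 = 1254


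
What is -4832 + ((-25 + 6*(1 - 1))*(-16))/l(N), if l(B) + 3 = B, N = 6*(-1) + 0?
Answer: -43888/9 ≈ -4876.4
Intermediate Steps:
N = -6 (N = -6 + 0 = -6)
l(B) = -3 + B
-4832 + ((-25 + 6*(1 - 1))*(-16))/l(N) = -4832 + ((-25 + 6*(1 - 1))*(-16))/(-3 - 6) = -4832 + ((-25 + 6*0)*(-16))/(-9) = -4832 + ((-25 + 0)*(-16))*(-⅑) = -4832 - 25*(-16)*(-⅑) = -4832 + 400*(-⅑) = -4832 - 400/9 = -43888/9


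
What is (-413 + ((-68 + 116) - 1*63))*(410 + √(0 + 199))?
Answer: -175480 - 428*√199 ≈ -1.8152e+5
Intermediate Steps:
(-413 + ((-68 + 116) - 1*63))*(410 + √(0 + 199)) = (-413 + (48 - 63))*(410 + √199) = (-413 - 15)*(410 + √199) = -428*(410 + √199) = -175480 - 428*√199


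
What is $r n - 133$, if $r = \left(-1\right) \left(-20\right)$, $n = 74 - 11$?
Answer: $1127$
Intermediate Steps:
$n = 63$
$r = 20$
$r n - 133 = 20 \cdot 63 - 133 = 1260 - 133 = 1127$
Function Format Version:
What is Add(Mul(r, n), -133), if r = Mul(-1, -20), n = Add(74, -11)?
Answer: 1127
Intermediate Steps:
n = 63
r = 20
Add(Mul(r, n), -133) = Add(Mul(20, 63), -133) = Add(1260, -133) = 1127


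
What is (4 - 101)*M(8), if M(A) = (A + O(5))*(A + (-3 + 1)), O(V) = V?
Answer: -7566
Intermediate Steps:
M(A) = (-2 + A)*(5 + A) (M(A) = (A + 5)*(A + (-3 + 1)) = (5 + A)*(A - 2) = (5 + A)*(-2 + A) = (-2 + A)*(5 + A))
(4 - 101)*M(8) = (4 - 101)*(-10 + 8² + 3*8) = -97*(-10 + 64 + 24) = -97*78 = -7566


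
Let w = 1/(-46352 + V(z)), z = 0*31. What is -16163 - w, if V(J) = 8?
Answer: -749058071/46344 ≈ -16163.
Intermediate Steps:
z = 0
w = -1/46344 (w = 1/(-46352 + 8) = 1/(-46344) = -1/46344 ≈ -2.1578e-5)
-16163 - w = -16163 - 1*(-1/46344) = -16163 + 1/46344 = -749058071/46344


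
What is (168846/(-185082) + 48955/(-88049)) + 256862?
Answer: 697645405813792/2716047503 ≈ 2.5686e+5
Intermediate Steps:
(168846/(-185082) + 48955/(-88049)) + 256862 = (168846*(-1/185082) + 48955*(-1/88049)) + 256862 = (-28141/30847 - 48955/88049) + 256862 = -3987901794/2716047503 + 256862 = 697645405813792/2716047503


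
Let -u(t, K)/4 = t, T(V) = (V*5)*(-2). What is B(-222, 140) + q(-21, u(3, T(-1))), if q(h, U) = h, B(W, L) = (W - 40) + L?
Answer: -143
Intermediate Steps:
T(V) = -10*V (T(V) = (5*V)*(-2) = -10*V)
u(t, K) = -4*t
B(W, L) = -40 + L + W (B(W, L) = (-40 + W) + L = -40 + L + W)
B(-222, 140) + q(-21, u(3, T(-1))) = (-40 + 140 - 222) - 21 = -122 - 21 = -143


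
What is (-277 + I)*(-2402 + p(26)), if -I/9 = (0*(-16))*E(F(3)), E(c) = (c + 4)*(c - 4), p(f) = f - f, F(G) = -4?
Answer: 665354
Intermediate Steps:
p(f) = 0
E(c) = (-4 + c)*(4 + c) (E(c) = (4 + c)*(-4 + c) = (-4 + c)*(4 + c))
I = 0 (I = -9*0*(-16)*(-16 + (-4)²) = -0*(-16 + 16) = -0*0 = -9*0 = 0)
(-277 + I)*(-2402 + p(26)) = (-277 + 0)*(-2402 + 0) = -277*(-2402) = 665354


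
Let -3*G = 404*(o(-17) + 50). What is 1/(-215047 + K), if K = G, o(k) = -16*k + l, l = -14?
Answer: -3/769573 ≈ -3.8983e-6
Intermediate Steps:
o(k) = -14 - 16*k (o(k) = -16*k - 14 = -14 - 16*k)
G = -124432/3 (G = -404*((-14 - 16*(-17)) + 50)/3 = -404*((-14 + 272) + 50)/3 = -404*(258 + 50)/3 = -404*308/3 = -1/3*124432 = -124432/3 ≈ -41477.)
K = -124432/3 ≈ -41477.
1/(-215047 + K) = 1/(-215047 - 124432/3) = 1/(-769573/3) = -3/769573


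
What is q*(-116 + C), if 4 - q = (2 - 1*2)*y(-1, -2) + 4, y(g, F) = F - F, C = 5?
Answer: 0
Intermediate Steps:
y(g, F) = 0
q = 0 (q = 4 - ((2 - 1*2)*0 + 4) = 4 - ((2 - 2)*0 + 4) = 4 - (0*0 + 4) = 4 - (0 + 4) = 4 - 1*4 = 4 - 4 = 0)
q*(-116 + C) = 0*(-116 + 5) = 0*(-111) = 0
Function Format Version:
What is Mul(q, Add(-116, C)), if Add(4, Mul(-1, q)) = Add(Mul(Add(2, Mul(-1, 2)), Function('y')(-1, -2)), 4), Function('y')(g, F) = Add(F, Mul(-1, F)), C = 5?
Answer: 0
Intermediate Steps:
Function('y')(g, F) = 0
q = 0 (q = Add(4, Mul(-1, Add(Mul(Add(2, Mul(-1, 2)), 0), 4))) = Add(4, Mul(-1, Add(Mul(Add(2, -2), 0), 4))) = Add(4, Mul(-1, Add(Mul(0, 0), 4))) = Add(4, Mul(-1, Add(0, 4))) = Add(4, Mul(-1, 4)) = Add(4, -4) = 0)
Mul(q, Add(-116, C)) = Mul(0, Add(-116, 5)) = Mul(0, -111) = 0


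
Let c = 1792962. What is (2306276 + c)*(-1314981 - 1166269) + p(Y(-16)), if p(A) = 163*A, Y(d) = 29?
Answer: -10171234282773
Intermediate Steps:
(2306276 + c)*(-1314981 - 1166269) + p(Y(-16)) = (2306276 + 1792962)*(-1314981 - 1166269) + 163*29 = 4099238*(-2481250) + 4727 = -10171234287500 + 4727 = -10171234282773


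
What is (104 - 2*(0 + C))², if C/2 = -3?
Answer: 13456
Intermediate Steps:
C = -6 (C = 2*(-3) = -6)
(104 - 2*(0 + C))² = (104 - 2*(0 - 6))² = (104 - 2*(-6))² = (104 + 12)² = 116² = 13456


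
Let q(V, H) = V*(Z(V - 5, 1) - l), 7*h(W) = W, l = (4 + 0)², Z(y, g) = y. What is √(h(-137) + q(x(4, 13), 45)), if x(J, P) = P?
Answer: I*√6055/7 ≈ 11.116*I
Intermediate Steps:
l = 16 (l = 4² = 16)
h(W) = W/7
q(V, H) = V*(-21 + V) (q(V, H) = V*((V - 5) - 1*16) = V*((-5 + V) - 16) = V*(-21 + V))
√(h(-137) + q(x(4, 13), 45)) = √((⅐)*(-137) + 13*(-21 + 13)) = √(-137/7 + 13*(-8)) = √(-137/7 - 104) = √(-865/7) = I*√6055/7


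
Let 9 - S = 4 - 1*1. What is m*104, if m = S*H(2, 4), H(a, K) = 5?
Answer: 3120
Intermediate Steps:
S = 6 (S = 9 - (4 - 1*1) = 9 - (4 - 1) = 9 - 1*3 = 9 - 3 = 6)
m = 30 (m = 6*5 = 30)
m*104 = 30*104 = 3120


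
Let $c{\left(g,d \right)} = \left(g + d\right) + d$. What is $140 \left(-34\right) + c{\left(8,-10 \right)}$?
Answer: $-4772$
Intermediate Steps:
$c{\left(g,d \right)} = g + 2 d$ ($c{\left(g,d \right)} = \left(d + g\right) + d = g + 2 d$)
$140 \left(-34\right) + c{\left(8,-10 \right)} = 140 \left(-34\right) + \left(8 + 2 \left(-10\right)\right) = -4760 + \left(8 - 20\right) = -4760 - 12 = -4772$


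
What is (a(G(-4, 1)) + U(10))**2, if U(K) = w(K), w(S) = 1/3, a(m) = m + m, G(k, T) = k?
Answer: 529/9 ≈ 58.778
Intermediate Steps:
a(m) = 2*m
w(S) = 1/3
U(K) = 1/3
(a(G(-4, 1)) + U(10))**2 = (2*(-4) + 1/3)**2 = (-8 + 1/3)**2 = (-23/3)**2 = 529/9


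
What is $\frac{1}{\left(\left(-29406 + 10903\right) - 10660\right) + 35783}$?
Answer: $\frac{1}{6620} \approx 0.00015106$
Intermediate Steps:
$\frac{1}{\left(\left(-29406 + 10903\right) - 10660\right) + 35783} = \frac{1}{\left(-18503 - 10660\right) + 35783} = \frac{1}{-29163 + 35783} = \frac{1}{6620}$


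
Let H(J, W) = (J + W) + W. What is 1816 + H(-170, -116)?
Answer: 1414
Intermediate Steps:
H(J, W) = J + 2*W
1816 + H(-170, -116) = 1816 + (-170 + 2*(-116)) = 1816 + (-170 - 232) = 1816 - 402 = 1414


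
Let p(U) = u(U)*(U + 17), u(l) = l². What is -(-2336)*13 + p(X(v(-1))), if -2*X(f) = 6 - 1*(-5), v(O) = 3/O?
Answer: 245727/8 ≈ 30716.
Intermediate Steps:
X(f) = -11/2 (X(f) = -(6 - 1*(-5))/2 = -(6 + 5)/2 = -½*11 = -11/2)
p(U) = U²*(17 + U) (p(U) = U²*(U + 17) = U²*(17 + U))
-(-2336)*13 + p(X(v(-1))) = -(-2336)*13 + (-11/2)²*(17 - 11/2) = -292*(-104) + (121/4)*(23/2) = 30368 + 2783/8 = 245727/8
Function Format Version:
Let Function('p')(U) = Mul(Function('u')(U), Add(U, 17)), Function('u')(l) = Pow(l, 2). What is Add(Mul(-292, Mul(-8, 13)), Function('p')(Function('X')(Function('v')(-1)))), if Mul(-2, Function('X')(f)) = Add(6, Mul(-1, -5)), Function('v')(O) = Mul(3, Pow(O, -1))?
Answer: Rational(245727, 8) ≈ 30716.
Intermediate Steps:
Function('X')(f) = Rational(-11, 2) (Function('X')(f) = Mul(Rational(-1, 2), Add(6, Mul(-1, -5))) = Mul(Rational(-1, 2), Add(6, 5)) = Mul(Rational(-1, 2), 11) = Rational(-11, 2))
Function('p')(U) = Mul(Pow(U, 2), Add(17, U)) (Function('p')(U) = Mul(Pow(U, 2), Add(U, 17)) = Mul(Pow(U, 2), Add(17, U)))
Add(Mul(-292, Mul(-8, 13)), Function('p')(Function('X')(Function('v')(-1)))) = Add(Mul(-292, Mul(-8, 13)), Mul(Pow(Rational(-11, 2), 2), Add(17, Rational(-11, 2)))) = Add(Mul(-292, -104), Mul(Rational(121, 4), Rational(23, 2))) = Add(30368, Rational(2783, 8)) = Rational(245727, 8)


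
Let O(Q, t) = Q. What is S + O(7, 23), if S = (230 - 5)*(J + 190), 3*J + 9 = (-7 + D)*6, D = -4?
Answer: 37132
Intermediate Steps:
J = -25 (J = -3 + ((-7 - 4)*6)/3 = -3 + (-11*6)/3 = -3 + (⅓)*(-66) = -3 - 22 = -25)
S = 37125 (S = (230 - 5)*(-25 + 190) = 225*165 = 37125)
S + O(7, 23) = 37125 + 7 = 37132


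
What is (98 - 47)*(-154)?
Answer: -7854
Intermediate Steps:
(98 - 47)*(-154) = 51*(-154) = -7854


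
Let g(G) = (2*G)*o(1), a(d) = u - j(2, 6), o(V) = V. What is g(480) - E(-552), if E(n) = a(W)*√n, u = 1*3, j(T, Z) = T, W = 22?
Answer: 960 - 2*I*√138 ≈ 960.0 - 23.495*I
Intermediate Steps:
u = 3
a(d) = 1 (a(d) = 3 - 1*2 = 3 - 2 = 1)
E(n) = √n (E(n) = 1*√n = √n)
g(G) = 2*G (g(G) = (2*G)*1 = 2*G)
g(480) - E(-552) = 2*480 - √(-552) = 960 - 2*I*√138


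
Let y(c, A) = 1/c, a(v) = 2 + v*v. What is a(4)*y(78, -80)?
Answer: 3/13 ≈ 0.23077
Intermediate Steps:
a(v) = 2 + v**2
a(4)*y(78, -80) = (2 + 4**2)/78 = (2 + 16)*(1/78) = 18*(1/78) = 3/13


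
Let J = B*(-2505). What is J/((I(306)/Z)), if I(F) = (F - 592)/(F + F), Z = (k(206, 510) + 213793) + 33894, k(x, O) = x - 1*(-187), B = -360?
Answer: -68457874464000/143 ≈ -4.7873e+11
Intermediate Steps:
k(x, O) = 187 + x (k(x, O) = x + 187 = 187 + x)
Z = 248080 (Z = ((187 + 206) + 213793) + 33894 = (393 + 213793) + 33894 = 214186 + 33894 = 248080)
I(F) = (-592 + F)/(2*F) (I(F) = (-592 + F)/((2*F)) = (-592 + F)*(1/(2*F)) = (-592 + F)/(2*F))
J = 901800 (J = -360*(-2505) = 901800)
J/((I(306)/Z)) = 901800/((((1/2)*(-592 + 306)/306)/248080)) = 901800/((((1/2)*(1/306)*(-286))*(1/248080))) = 901800/((-143/306*1/248080)) = 901800/(-143/75912480) = 901800*(-75912480/143) = -68457874464000/143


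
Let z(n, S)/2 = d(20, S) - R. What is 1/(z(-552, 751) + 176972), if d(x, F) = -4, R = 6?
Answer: 1/176952 ≈ 5.6513e-6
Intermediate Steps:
z(n, S) = -20 (z(n, S) = 2*(-4 - 1*6) = 2*(-4 - 6) = 2*(-10) = -20)
1/(z(-552, 751) + 176972) = 1/(-20 + 176972) = 1/176952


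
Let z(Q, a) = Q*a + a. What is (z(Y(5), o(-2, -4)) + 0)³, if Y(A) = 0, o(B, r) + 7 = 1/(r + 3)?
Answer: -512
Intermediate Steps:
o(B, r) = -7 + 1/(3 + r) (o(B, r) = -7 + 1/(r + 3) = -7 + 1/(3 + r))
z(Q, a) = a + Q*a
(z(Y(5), o(-2, -4)) + 0)³ = (((-20 - 7*(-4))/(3 - 4))*(1 + 0) + 0)³ = (((-20 + 28)/(-1))*1 + 0)³ = (-1*8*1 + 0)³ = (-8*1 + 0)³ = (-8 + 0)³ = (-8)³ = -512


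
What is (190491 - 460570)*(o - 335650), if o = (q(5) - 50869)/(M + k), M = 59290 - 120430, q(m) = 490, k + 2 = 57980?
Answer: 5620158223309/62 ≈ 9.0648e+10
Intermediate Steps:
k = 57978 (k = -2 + 57980 = 57978)
M = -61140
o = 16793/1054 (o = (490 - 50869)/(-61140 + 57978) = -50379/(-3162) = -50379*(-1/3162) = 16793/1054 ≈ 15.933)
(190491 - 460570)*(o - 335650) = (190491 - 460570)*(16793/1054 - 335650) = -270079*(-353758307/1054) = 5620158223309/62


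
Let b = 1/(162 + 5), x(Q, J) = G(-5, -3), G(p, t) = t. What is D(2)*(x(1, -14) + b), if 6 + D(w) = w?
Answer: 2000/167 ≈ 11.976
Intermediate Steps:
x(Q, J) = -3
D(w) = -6 + w
b = 1/167 ≈ 0.0059880
D(2)*(x(1, -14) + b) = (-6 + 2)*(-3 + 1/167) = -4*(-500/167) = 2000/167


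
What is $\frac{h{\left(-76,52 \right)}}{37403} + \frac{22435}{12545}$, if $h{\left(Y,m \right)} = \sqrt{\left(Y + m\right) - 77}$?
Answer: $\frac{4487}{2509} + \frac{i \sqrt{101}}{37403} \approx 1.7884 + 0.00026869 i$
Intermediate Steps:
$h{\left(Y,m \right)} = \sqrt{-77 + Y + m}$
$\frac{h{\left(-76,52 \right)}}{37403} + \frac{22435}{12545} = \frac{\sqrt{-77 - 76 + 52}}{37403} + \frac{22435}{12545} = \sqrt{-101} \cdot \frac{1}{37403} + 22435 \cdot \frac{1}{12545} = i \sqrt{101} \cdot \frac{1}{37403} + \frac{4487}{2509} = \frac{i \sqrt{101}}{37403} + \frac{4487}{2509} = \frac{4487}{2509} + \frac{i \sqrt{101}}{37403}$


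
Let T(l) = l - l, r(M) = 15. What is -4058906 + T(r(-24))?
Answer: -4058906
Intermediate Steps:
T(l) = 0
-4058906 + T(r(-24)) = -4058906 + 0 = -4058906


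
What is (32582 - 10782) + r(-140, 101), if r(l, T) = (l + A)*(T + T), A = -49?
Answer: -16378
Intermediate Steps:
r(l, T) = 2*T*(-49 + l) (r(l, T) = (l - 49)*(T + T) = (-49 + l)*(2*T) = 2*T*(-49 + l))
(32582 - 10782) + r(-140, 101) = (32582 - 10782) + 2*101*(-49 - 140) = 21800 + 2*101*(-189) = 21800 - 38178 = -16378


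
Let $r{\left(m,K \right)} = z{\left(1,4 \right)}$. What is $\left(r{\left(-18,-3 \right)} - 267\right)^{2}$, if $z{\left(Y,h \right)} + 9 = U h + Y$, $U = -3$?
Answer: $82369$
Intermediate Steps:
$z{\left(Y,h \right)} = -9 + Y - 3 h$ ($z{\left(Y,h \right)} = -9 + \left(- 3 h + Y\right) = -9 + \left(Y - 3 h\right) = -9 + Y - 3 h$)
$r{\left(m,K \right)} = -20$ ($r{\left(m,K \right)} = -9 + 1 - 12 = -20$)
$\left(r{\left(-18,-3 \right)} - 267\right)^{2} = \left(-20 - 267\right)^{2} = \left(-287\right)^{2} = 82369$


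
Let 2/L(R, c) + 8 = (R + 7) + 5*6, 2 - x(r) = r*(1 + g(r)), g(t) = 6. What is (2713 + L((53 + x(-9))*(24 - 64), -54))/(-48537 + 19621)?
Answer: -12726681/135644956 ≈ -0.093823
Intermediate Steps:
x(r) = 2 - 7*r (x(r) = 2 - r*(1 + 6) = 2 - r*7 = 2 - 7*r)
L(R, c) = 2/(29 + R) (L(R, c) = 2/(-8 + ((R + 7) + 5*6)) = 2/(-8 + ((7 + R) + 30)) = 2/(-8 + (37 + R)) = 2/(29 + R))
(2713 + L((53 + x(-9))*(24 - 64), -54))/(-48537 + 19621) = (2713 + 2/(29 + (53 + (2 - 7*(-9)))*(24 - 64)))/(-48537 + 19621) = (2713 + 2/(29 + (53 + (2 + 63))*(-40)))/(-28916) = (2713 + 2/(29 + (53 + 65)*(-40)))*(-1/28916) = (2713 + 2/(29 + 118*(-40)))*(-1/28916) = (2713 + 2/(29 - 4720))*(-1/28916) = (2713 + 2/(-4691))*(-1/28916) = (2713 + 2*(-1/4691))*(-1/28916) = (2713 - 2/4691)*(-1/28916) = (12726681/4691)*(-1/28916) = -12726681/135644956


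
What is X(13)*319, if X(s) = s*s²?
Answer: 700843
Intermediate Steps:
X(s) = s³
X(13)*319 = 13³*319 = 2197*319 = 700843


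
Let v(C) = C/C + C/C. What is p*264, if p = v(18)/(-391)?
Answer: -528/391 ≈ -1.3504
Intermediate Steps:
v(C) = 2 (v(C) = 1 + 1 = 2)
p = -2/391 (p = 2/(-391) = 2*(-1/391) = -2/391 ≈ -0.0051151)
p*264 = -2/391*264 = -528/391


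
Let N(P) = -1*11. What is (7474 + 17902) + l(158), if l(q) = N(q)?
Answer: 25365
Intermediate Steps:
N(P) = -11
l(q) = -11
(7474 + 17902) + l(158) = (7474 + 17902) - 11 = 25376 - 11 = 25365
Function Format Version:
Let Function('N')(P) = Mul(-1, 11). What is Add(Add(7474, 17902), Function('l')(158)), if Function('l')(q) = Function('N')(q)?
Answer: 25365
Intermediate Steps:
Function('N')(P) = -11
Function('l')(q) = -11
Add(Add(7474, 17902), Function('l')(158)) = Add(Add(7474, 17902), -11) = Add(25376, -11) = 25365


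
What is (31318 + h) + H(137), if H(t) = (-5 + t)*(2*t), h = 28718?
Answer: 96204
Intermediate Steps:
H(t) = 2*t*(-5 + t)
(31318 + h) + H(137) = (31318 + 28718) + 2*137*(-5 + 137) = 60036 + 2*137*132 = 60036 + 36168 = 96204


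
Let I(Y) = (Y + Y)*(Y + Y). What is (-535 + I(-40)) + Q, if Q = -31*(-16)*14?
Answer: 12809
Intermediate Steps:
Q = 6944 (Q = 496*14 = 6944)
I(Y) = 4*Y**2 (I(Y) = (2*Y)*(2*Y) = 4*Y**2)
(-535 + I(-40)) + Q = (-535 + 4*(-40)**2) + 6944 = (-535 + 4*1600) + 6944 = (-535 + 6400) + 6944 = 5865 + 6944 = 12809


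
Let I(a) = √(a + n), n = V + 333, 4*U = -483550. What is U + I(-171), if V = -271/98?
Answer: -241775/2 + √31210/14 ≈ -1.2087e+5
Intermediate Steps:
U = -241775/2 (U = (¼)*(-483550) = -241775/2 ≈ -1.2089e+5)
V = -271/98 (V = -271*1/98 = -271/98 ≈ -2.7653)
n = 32363/98 (n = -271/98 + 333 = 32363/98 ≈ 330.23)
I(a) = √(32363/98 + a) (I(a) = √(a + 32363/98) = √(32363/98 + a))
U + I(-171) = -241775/2 + √(64726 + 196*(-171))/14 = -241775/2 + √(64726 - 33516)/14 = -241775/2 + √31210/14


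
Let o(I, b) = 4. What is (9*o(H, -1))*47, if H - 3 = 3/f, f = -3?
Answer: 1692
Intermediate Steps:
H = 2 (H = 3 + 3/(-3) = 3 + 3*(-⅓) = 3 - 1 = 2)
(9*o(H, -1))*47 = (9*4)*47 = 36*47 = 1692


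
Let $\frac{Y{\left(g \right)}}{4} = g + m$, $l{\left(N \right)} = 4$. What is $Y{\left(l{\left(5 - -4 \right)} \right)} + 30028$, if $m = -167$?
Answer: $29376$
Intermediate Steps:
$Y{\left(g \right)} = -668 + 4 g$ ($Y{\left(g \right)} = 4 \left(g - 167\right) = 4 \left(-167 + g\right) = -668 + 4 g$)
$Y{\left(l{\left(5 - -4 \right)} \right)} + 30028 = \left(-668 + 4 \cdot 4\right) + 30028 = \left(-668 + 16\right) + 30028 = -652 + 30028 = 29376$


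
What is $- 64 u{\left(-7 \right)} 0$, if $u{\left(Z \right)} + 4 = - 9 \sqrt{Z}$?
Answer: $0$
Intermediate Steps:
$u{\left(Z \right)} = -4 - 9 \sqrt{Z}$
$- 64 u{\left(-7 \right)} 0 = - 64 \left(-4 - 9 \sqrt{-7}\right) 0 = - 64 \left(-4 - 9 i \sqrt{7}\right) 0 = \left(256 + 576 i \sqrt{7}\right) 0 = 0$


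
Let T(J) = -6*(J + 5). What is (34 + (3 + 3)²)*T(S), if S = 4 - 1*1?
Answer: -3360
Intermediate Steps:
S = 3 (S = 4 - 1 = 3)
T(J) = -30 - 6*J (T(J) = -6*(5 + J) = -30 - 6*J)
(34 + (3 + 3)²)*T(S) = (34 + (3 + 3)²)*(-30 - 6*3) = (34 + 6²)*(-30 - 18) = (34 + 36)*(-48) = 70*(-48) = -3360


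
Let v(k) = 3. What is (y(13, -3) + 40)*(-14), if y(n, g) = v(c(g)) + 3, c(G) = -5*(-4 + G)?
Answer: -644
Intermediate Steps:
c(G) = 20 - 5*G
y(n, g) = 6 (y(n, g) = 3 + 3 = 6)
(y(13, -3) + 40)*(-14) = (6 + 40)*(-14) = 46*(-14) = -644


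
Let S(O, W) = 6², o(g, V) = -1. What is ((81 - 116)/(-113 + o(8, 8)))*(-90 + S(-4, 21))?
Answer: -315/19 ≈ -16.579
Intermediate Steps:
S(O, W) = 36
((81 - 116)/(-113 + o(8, 8)))*(-90 + S(-4, 21)) = ((81 - 116)/(-113 - 1))*(-90 + 36) = -35/(-114)*(-54) = -35*(-1/114)*(-54) = (35/114)*(-54) = -315/19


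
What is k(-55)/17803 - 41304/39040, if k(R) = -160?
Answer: -92697689/86878640 ≈ -1.0670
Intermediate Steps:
k(-55)/17803 - 41304/39040 = -160/17803 - 41304/39040 = -160*1/17803 - 41304*1/39040 = -160/17803 - 5163/4880 = -92697689/86878640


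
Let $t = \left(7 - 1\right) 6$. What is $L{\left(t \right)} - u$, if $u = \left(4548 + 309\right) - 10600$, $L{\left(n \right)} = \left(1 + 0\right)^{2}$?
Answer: $5744$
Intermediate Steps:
$t = 36$ ($t = 6 \cdot 6 = 36$)
$L{\left(n \right)} = 1$ ($L{\left(n \right)} = 1^{2} = 1$)
$u = -5743$ ($u = 4857 - 10600 = -5743$)
$L{\left(t \right)} - u = 1 - -5743 = 1 + 5743 = 5744$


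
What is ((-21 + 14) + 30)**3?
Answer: 12167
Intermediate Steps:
((-21 + 14) + 30)**3 = (-7 + 30)**3 = 23**3 = 12167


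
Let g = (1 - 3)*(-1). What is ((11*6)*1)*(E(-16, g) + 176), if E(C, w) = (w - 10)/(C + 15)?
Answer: 12144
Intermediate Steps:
g = 2 (g = -2*(-1) = 2)
E(C, w) = (-10 + w)/(15 + C)
((11*6)*1)*(E(-16, g) + 176) = ((11*6)*1)*((-10 + 2)/(15 - 16) + 176) = (66*1)*(-8/(-1) + 176) = 66*(-1*(-8) + 176) = 66*(8 + 176) = 66*184 = 12144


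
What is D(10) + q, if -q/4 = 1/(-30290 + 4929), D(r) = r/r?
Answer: 25365/25361 ≈ 1.0002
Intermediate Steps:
D(r) = 1
q = 4/25361 (q = -4/(-30290 + 4929) = -4/(-25361) = -4*(-1/25361) = 4/25361 ≈ 0.00015772)
D(10) + q = 1 + 4/25361 = 25365/25361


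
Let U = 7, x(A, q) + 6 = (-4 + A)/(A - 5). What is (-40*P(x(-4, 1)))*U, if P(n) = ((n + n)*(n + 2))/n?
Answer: 15680/9 ≈ 1742.2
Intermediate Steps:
x(A, q) = -6 + (-4 + A)/(-5 + A) (x(A, q) = -6 + (-4 + A)/(A - 5) = -6 + (-4 + A)/(-5 + A))
P(n) = 4 + 2*n (P(n) = ((2*n)*(2 + n))/n = (2*n*(2 + n))/n = 4 + 2*n)
(-40*P(x(-4, 1)))*U = -40*(4 + 2*((26 - 5*(-4))/(-5 - 4)))*7 = -40*(4 + 2*((26 + 20)/(-9)))*7 = -40*(4 + 2*(-⅑*46))*7 = -40*(4 + 2*(-46/9))*7 = -40*(4 - 92/9)*7 = -40*(-56/9)*7 = (2240/9)*7 = 15680/9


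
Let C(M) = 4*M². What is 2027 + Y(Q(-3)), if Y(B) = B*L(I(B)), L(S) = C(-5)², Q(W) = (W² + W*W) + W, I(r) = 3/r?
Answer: 152027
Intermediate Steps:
Q(W) = W + 2*W² (Q(W) = (W² + W²) + W = 2*W² + W = W + 2*W²)
L(S) = 10000 (L(S) = (4*(-5)²)² = (4*25)² = 100² = 10000)
Y(B) = 10000*B (Y(B) = B*10000 = 10000*B)
2027 + Y(Q(-3)) = 2027 + 10000*(-3*(1 + 2*(-3))) = 2027 + 10000*(-3*(1 - 6)) = 2027 + 10000*(-3*(-5)) = 2027 + 10000*15 = 2027 + 150000 = 152027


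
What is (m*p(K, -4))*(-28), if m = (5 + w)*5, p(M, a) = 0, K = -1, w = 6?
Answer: 0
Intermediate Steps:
m = 55 (m = (5 + 6)*5 = 11*5 = 55)
(m*p(K, -4))*(-28) = (55*0)*(-28) = 0*(-28) = 0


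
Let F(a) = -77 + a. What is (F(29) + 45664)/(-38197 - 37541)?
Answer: -22808/37869 ≈ -0.60229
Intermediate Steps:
(F(29) + 45664)/(-38197 - 37541) = ((-77 + 29) + 45664)/(-38197 - 37541) = (-48 + 45664)/(-75738) = 45616*(-1/75738) = -22808/37869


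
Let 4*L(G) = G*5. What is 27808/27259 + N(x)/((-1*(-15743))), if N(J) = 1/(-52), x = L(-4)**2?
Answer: 22764602629/22315198724 ≈ 1.0201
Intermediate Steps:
L(G) = 5*G/4 (L(G) = (G*5)/4 = (5*G)/4 = 5*G/4)
x = 25 (x = ((5/4)*(-4))**2 = (-5)**2 = 25)
N(J) = -1/52
27808/27259 + N(x)/((-1*(-15743))) = 27808/27259 - 1/(52*((-1*(-15743)))) = 27808*(1/27259) - 1/52/15743 = 27808/27259 - 1/52*1/15743 = 27808/27259 - 1/818636 = 22764602629/22315198724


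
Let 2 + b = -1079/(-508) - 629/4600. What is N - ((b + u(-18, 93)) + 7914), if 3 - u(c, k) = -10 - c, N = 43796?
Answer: 20965192833/584200 ≈ 35887.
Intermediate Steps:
u(c, k) = 13 + c (u(c, k) = 3 - (-10 - c) = 3 + (10 + c) = 13 + c)
b = -7433/584200 (b = -2 + (-1079/(-508) - 629/4600) = -2 + (-1079*(-1/508) - 629*1/4600) = -2 + (1079/508 - 629/4600) = -2 + 1160967/584200 = -7433/584200 ≈ -0.012723)
N - ((b + u(-18, 93)) + 7914) = 43796 - ((-7433/584200 + (13 - 18)) + 7914) = 43796 - ((-7433/584200 - 5) + 7914) = 43796 - (-2928433/584200 + 7914) = 43796 - 1*4620430367/584200 = 43796 - 4620430367/584200 = 20965192833/584200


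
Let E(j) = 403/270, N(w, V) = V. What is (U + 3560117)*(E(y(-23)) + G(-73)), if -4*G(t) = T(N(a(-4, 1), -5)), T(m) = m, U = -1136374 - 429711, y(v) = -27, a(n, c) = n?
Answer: 738290348/135 ≈ 5.4688e+6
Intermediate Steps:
U = -1566085
E(j) = 403/270 (E(j) = 403*(1/270) = 403/270)
G(t) = 5/4 (G(t) = -¼*(-5) = 5/4)
(U + 3560117)*(E(y(-23)) + G(-73)) = (-1566085 + 3560117)*(403/270 + 5/4) = 1994032*(1481/540) = 738290348/135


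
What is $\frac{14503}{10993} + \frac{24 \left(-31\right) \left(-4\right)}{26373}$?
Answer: $\frac{138400929}{96639463} \approx 1.4321$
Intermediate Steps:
$\frac{14503}{10993} + \frac{24 \left(-31\right) \left(-4\right)}{26373} = 14503 \cdot \frac{1}{10993} + \left(-744\right) \left(-4\right) \frac{1}{26373} = \frac{14503}{10993} + 2976 \cdot \frac{1}{26373} = \frac{14503}{10993} + \frac{992}{8791} = \frac{138400929}{96639463}$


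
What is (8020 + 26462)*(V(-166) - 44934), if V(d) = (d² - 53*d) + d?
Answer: -301579572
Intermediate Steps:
V(d) = d² - 52*d
(8020 + 26462)*(V(-166) - 44934) = (8020 + 26462)*(-166*(-52 - 166) - 44934) = 34482*(-166*(-218) - 44934) = 34482*(36188 - 44934) = 34482*(-8746) = -301579572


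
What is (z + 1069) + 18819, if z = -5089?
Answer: 14799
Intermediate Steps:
(z + 1069) + 18819 = (-5089 + 1069) + 18819 = -4020 + 18819 = 14799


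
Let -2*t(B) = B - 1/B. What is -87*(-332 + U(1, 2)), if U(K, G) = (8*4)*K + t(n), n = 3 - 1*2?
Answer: 26100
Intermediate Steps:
n = 1 (n = 3 - 2 = 1)
t(B) = 1/(2*B) - B/2 (t(B) = -(B - 1/B)/2 = 1/(2*B) - B/2)
U(K, G) = 32*K (U(K, G) = (8*4)*K + (1/2)*(1 - 1*1**2)/1 = 32*K + (1/2)*1*(1 - 1*1) = 32*K + (1/2)*1*(1 - 1) = 32*K + (1/2)*1*0 = 32*K + 0 = 32*K)
-87*(-332 + U(1, 2)) = -87*(-332 + 32*1) = -87*(-332 + 32) = -87*(-300) = 26100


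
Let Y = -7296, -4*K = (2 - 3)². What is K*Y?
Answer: 1824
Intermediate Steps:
K = -¼ (K = -(2 - 3)²/4 = -¼*(-1)² = -¼*1 = -¼ ≈ -0.25000)
K*Y = -¼*(-7296) = 1824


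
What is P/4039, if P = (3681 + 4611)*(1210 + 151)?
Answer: 11285412/4039 ≈ 2794.1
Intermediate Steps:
P = 11285412 (P = 8292*1361 = 11285412)
P/4039 = 11285412/4039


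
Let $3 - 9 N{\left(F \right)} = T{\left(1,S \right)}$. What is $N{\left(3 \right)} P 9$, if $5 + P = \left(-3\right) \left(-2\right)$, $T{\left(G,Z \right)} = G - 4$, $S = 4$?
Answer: $6$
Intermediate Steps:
$T{\left(G,Z \right)} = -4 + G$ ($T{\left(G,Z \right)} = G - 4 = -4 + G$)
$N{\left(F \right)} = \frac{2}{3}$ ($N{\left(F \right)} = \frac{1}{3} - \frac{-4 + 1}{9} = \frac{1}{3} - - \frac{1}{3} = \frac{1}{3} + \frac{1}{3} = \frac{2}{3}$)
$P = 1$ ($P = -5 - -6 = -5 + 6 = 1$)
$N{\left(3 \right)} P 9 = \frac{2}{3} \cdot 1 \cdot 9 = \frac{2}{3} \cdot 9 = 6$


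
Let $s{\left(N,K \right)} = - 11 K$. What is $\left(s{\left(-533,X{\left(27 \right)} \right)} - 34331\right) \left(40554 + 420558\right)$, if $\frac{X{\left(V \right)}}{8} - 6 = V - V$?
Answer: $-16073903208$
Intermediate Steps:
$X{\left(V \right)} = 48$ ($X{\left(V \right)} = 48 + 8 \left(V - V\right) = 48 + 8 \cdot 0 = 48 + 0 = 48$)
$\left(s{\left(-533,X{\left(27 \right)} \right)} - 34331\right) \left(40554 + 420558\right) = \left(\left(-11\right) 48 - 34331\right) \left(40554 + 420558\right) = \left(-528 - 34331\right) 461112 = \left(-34859\right) 461112 = -16073903208$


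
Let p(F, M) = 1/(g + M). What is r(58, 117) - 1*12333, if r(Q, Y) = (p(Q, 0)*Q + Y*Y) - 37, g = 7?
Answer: 9291/7 ≈ 1327.3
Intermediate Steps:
p(F, M) = 1/(7 + M)
r(Q, Y) = -37 + Y**2 + Q/7 (r(Q, Y) = (Q/(7 + 0) + Y*Y) - 37 = (Q/7 + Y**2) - 37 = (Y**2 + Q/7) - 37 = -37 + Y**2 + Q/7)
r(58, 117) - 1*12333 = (-37 + 117**2 + (1/7)*58) - 1*12333 = (-37 + 13689 + 58/7) - 12333 = 95622/7 - 12333 = 9291/7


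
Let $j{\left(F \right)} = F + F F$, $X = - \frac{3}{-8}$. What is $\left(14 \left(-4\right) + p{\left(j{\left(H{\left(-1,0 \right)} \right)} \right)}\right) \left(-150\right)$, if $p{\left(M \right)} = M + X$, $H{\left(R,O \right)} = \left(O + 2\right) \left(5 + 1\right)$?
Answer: $- \frac{60225}{4} \approx -15056.0$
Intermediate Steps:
$H{\left(R,O \right)} = 12 + 6 O$ ($H{\left(R,O \right)} = \left(2 + O\right) 6 = 12 + 6 O$)
$X = \frac{3}{8}$ ($X = \left(-3\right) \left(- \frac{1}{8}\right) = \frac{3}{8} \approx 0.375$)
$j{\left(F \right)} = F + F^{2}$
$p{\left(M \right)} = \frac{3}{8} + M$ ($p{\left(M \right)} = M + \frac{3}{8} = \frac{3}{8} + M$)
$\left(14 \left(-4\right) + p{\left(j{\left(H{\left(-1,0 \right)} \right)} \right)}\right) \left(-150\right) = \left(14 \left(-4\right) + \left(\frac{3}{8} + \left(12 + 6 \cdot 0\right) \left(1 + \left(12 + 6 \cdot 0\right)\right)\right)\right) \left(-150\right) = \left(-56 + \left(\frac{3}{8} + \left(12 + 0\right) \left(1 + \left(12 + 0\right)\right)\right)\right) \left(-150\right) = \left(-56 + \left(\frac{3}{8} + 12 \left(1 + 12\right)\right)\right) \left(-150\right) = \left(-56 + \left(\frac{3}{8} + 12 \cdot 13\right)\right) \left(-150\right) = \left(-56 + \left(\frac{3}{8} + 156\right)\right) \left(-150\right) = \left(-56 + \frac{1251}{8}\right) \left(-150\right) = \frac{803}{8} \left(-150\right) = - \frac{60225}{4}$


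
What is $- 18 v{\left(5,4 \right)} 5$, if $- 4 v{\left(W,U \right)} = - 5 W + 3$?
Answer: $-495$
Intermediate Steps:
$v{\left(W,U \right)} = - \frac{3}{4} + \frac{5 W}{4}$ ($v{\left(W,U \right)} = - \frac{- 5 W + 3}{4} = - \frac{3 - 5 W}{4} = - \frac{3}{4} + \frac{5 W}{4}$)
$- 18 v{\left(5,4 \right)} 5 = - 18 \left(- \frac{3}{4} + \frac{5}{4} \cdot 5\right) 5 = - 18 \left(- \frac{3}{4} + \frac{25}{4}\right) 5 = \left(-18\right) \frac{11}{2} \cdot 5 = \left(-99\right) 5 = -495$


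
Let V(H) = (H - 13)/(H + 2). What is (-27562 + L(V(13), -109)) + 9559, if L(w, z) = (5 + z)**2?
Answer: -7187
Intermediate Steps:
V(H) = (-13 + H)/(2 + H)
(-27562 + L(V(13), -109)) + 9559 = (-27562 + (5 - 109)**2) + 9559 = (-27562 + (-104)**2) + 9559 = (-27562 + 10816) + 9559 = -16746 + 9559 = -7187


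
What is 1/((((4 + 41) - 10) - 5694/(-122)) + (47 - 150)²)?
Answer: 61/652131 ≈ 9.3539e-5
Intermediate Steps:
1/((((4 + 41) - 10) - 5694/(-122)) + (47 - 150)²) = 1/(((45 - 10) - 5694*(-1)/122) + (-103)²) = 1/((35 - 78*(-73/122)) + 10609) = 1/((35 + 2847/61) + 10609) = 1/(4982/61 + 10609) = 1/(652131/61) = 61/652131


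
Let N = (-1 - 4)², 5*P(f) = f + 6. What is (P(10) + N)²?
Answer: 19881/25 ≈ 795.24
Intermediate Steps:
P(f) = 6/5 + f/5 (P(f) = (f + 6)/5 = (6 + f)/5 = 6/5 + f/5)
N = 25 (N = (-5)² = 25)
(P(10) + N)² = ((6/5 + (⅕)*10) + 25)² = ((6/5 + 2) + 25)² = (16/5 + 25)² = (141/5)² = 19881/25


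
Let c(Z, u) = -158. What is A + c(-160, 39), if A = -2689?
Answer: -2847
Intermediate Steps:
A + c(-160, 39) = -2689 - 158 = -2847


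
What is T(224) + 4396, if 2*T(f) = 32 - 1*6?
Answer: 4409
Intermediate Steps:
T(f) = 13 (T(f) = (32 - 1*6)/2 = (32 - 6)/2 = (½)*26 = 13)
T(224) + 4396 = 13 + 4396 = 4409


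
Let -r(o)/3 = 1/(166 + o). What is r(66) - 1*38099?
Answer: -8838971/232 ≈ -38099.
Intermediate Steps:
r(o) = -3/(166 + o)
r(66) - 1*38099 = -3/(166 + 66) - 1*38099 = -3/232 - 38099 = -8838971/232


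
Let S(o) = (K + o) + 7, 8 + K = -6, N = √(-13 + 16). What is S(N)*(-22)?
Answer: 154 - 22*√3 ≈ 115.89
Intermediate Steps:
N = √3 ≈ 1.7320
K = -14 (K = -8 - 6 = -14)
S(o) = -7 + o (S(o) = (-14 + o) + 7 = -7 + o)
S(N)*(-22) = (-7 + √3)*(-22) = 154 - 22*√3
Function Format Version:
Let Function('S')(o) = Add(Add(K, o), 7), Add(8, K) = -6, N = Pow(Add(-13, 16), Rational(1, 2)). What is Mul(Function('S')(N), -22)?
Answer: Add(154, Mul(-22, Pow(3, Rational(1, 2)))) ≈ 115.89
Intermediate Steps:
N = Pow(3, Rational(1, 2)) ≈ 1.7320
K = -14 (K = Add(-8, -6) = -14)
Function('S')(o) = Add(-7, o) (Function('S')(o) = Add(Add(-14, o), 7) = Add(-7, o))
Mul(Function('S')(N), -22) = Mul(Add(-7, Pow(3, Rational(1, 2))), -22) = Add(154, Mul(-22, Pow(3, Rational(1, 2))))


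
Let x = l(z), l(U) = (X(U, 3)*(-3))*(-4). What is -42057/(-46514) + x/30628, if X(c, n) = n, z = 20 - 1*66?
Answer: 24803775/27396746 ≈ 0.90535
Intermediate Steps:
z = -46 (z = 20 - 66 = -46)
l(U) = 36 (l(U) = (3*(-3))*(-4) = -9*(-4) = 36)
x = 36
-42057/(-46514) + x/30628 = -42057/(-46514) + 36/30628 = -42057*(-1/46514) + 36*(1/30628) = 42057/46514 + 9/7657 = 24803775/27396746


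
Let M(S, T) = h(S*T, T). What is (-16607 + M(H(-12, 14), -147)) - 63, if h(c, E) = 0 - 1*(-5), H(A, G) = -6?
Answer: -16665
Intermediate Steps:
h(c, E) = 5 (h(c, E) = 0 + 5 = 5)
M(S, T) = 5
(-16607 + M(H(-12, 14), -147)) - 63 = (-16607 + 5) - 63 = -16602 - 63 = -16665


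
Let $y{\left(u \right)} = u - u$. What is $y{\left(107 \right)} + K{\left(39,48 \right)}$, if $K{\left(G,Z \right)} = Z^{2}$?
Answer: $2304$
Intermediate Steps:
$y{\left(u \right)} = 0$
$y{\left(107 \right)} + K{\left(39,48 \right)} = 0 + 48^{2} = 0 + 2304 = 2304$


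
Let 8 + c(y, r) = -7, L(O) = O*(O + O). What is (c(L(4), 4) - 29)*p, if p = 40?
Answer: -1760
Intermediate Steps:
L(O) = 2*O**2 (L(O) = O*(2*O) = 2*O**2)
c(y, r) = -15 (c(y, r) = -8 - 7 = -15)
(c(L(4), 4) - 29)*p = (-15 - 29)*40 = -44*40 = -1760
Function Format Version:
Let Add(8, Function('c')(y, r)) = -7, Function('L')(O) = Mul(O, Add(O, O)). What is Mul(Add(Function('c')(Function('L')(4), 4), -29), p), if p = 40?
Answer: -1760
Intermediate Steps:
Function('L')(O) = Mul(2, Pow(O, 2)) (Function('L')(O) = Mul(O, Mul(2, O)) = Mul(2, Pow(O, 2)))
Function('c')(y, r) = -15 (Function('c')(y, r) = Add(-8, -7) = -15)
Mul(Add(Function('c')(Function('L')(4), 4), -29), p) = Mul(Add(-15, -29), 40) = Mul(-44, 40) = -1760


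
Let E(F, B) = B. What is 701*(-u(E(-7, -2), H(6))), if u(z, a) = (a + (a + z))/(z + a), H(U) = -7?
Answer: -11216/9 ≈ -1246.2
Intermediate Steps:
u(z, a) = (z + 2*a)/(a + z)
701*(-u(E(-7, -2), H(6))) = 701*(-(-2 + 2*(-7))/(-7 - 2)) = 701*(-(-2 - 14)/(-9)) = 701*(-(-1)*(-16)/9) = 701*(-1*16/9) = 701*(-16/9) = -11216/9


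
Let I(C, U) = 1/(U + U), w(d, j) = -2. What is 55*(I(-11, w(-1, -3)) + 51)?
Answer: 11165/4 ≈ 2791.3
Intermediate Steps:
I(C, U) = 1/(2*U)
55*(I(-11, w(-1, -3)) + 51) = 55*((1/2)/(-2) + 51) = 55*((1/2)*(-1/2) + 51) = 55*(-1/4 + 51) = 55*(203/4) = 11165/4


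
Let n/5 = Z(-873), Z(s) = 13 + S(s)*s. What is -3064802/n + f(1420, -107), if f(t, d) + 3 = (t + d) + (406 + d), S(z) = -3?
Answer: 9054819/6580 ≈ 1376.1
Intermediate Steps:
Z(s) = 13 - 3*s
f(t, d) = 403 + t + 2*d (f(t, d) = -3 + ((t + d) + (406 + d)) = -3 + ((d + t) + (406 + d)) = -3 + (406 + t + 2*d) = 403 + t + 2*d)
n = 13160 (n = 5*(13 - 3*(-873)) = 5*(13 + 2619) = 5*2632 = 13160)
-3064802/n + f(1420, -107) = -3064802/13160 + (403 + 1420 + 2*(-107)) = -3064802*1/13160 + (403 + 1420 - 214) = -1532401/6580 + 1609 = 9054819/6580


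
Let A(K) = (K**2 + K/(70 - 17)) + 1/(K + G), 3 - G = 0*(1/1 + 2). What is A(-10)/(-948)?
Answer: -36977/351708 ≈ -0.10514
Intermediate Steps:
G = 3 (G = 3 - 0*(1/1 + 2) = 3 - 0*(1 + 2) = 3 - 0*3 = 3 - 1*0 = 3 + 0 = 3)
A(K) = K**2 + 1/(3 + K) + K/53 (A(K) = (K**2 + K/(70 - 17)) + 1/(K + 3) = (K**2 + K/53) + 1/(3 + K) = K**2 + 1/(3 + K) + K/53)
A(-10)/(-948) = ((53 + 3*(-10) + 53*(-10)**3 + 160*(-10)**2)/(53*(3 - 10)))/(-948) = ((1/53)*(53 - 30 + 53*(-1000) + 160*100)/(-7))*(-1/948) = ((1/53)*(-1/7)*(53 - 30 - 53000 + 16000))*(-1/948) = ((1/53)*(-1/7)*(-36977))*(-1/948) = (36977/371)*(-1/948) = -36977/351708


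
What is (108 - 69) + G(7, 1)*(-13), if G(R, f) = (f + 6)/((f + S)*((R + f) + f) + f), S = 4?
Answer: 1703/46 ≈ 37.022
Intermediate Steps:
G(R, f) = (6 + f)/(f + (4 + f)*(R + 2*f)) (G(R, f) = (f + 6)/((f + 4)*((R + f) + f) + f) = (6 + f)/((4 + f)*(R + 2*f) + f) = (6 + f)/(f + (4 + f)*(R + 2*f)))
(108 - 69) + G(7, 1)*(-13) = (108 - 69) + ((6 + 1)/(2*1² + 4*7 + 9*1 + 7*1))*(-13) = 39 + (7/(2*1 + 28 + 9 + 7))*(-13) = 39 + (7/(2 + 28 + 9 + 7))*(-13) = 39 + (7/46)*(-13) = 39 - 91/46 = 1703/46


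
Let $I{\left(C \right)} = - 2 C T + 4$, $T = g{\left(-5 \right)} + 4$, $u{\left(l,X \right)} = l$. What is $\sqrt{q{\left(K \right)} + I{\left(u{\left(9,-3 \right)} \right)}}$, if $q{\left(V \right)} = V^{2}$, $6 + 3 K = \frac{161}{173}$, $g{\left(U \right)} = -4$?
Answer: $\frac{\sqrt{1846573}}{519} \approx 2.6183$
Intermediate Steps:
$T = 0$ ($T = -4 + 4 = 0$)
$K = - \frac{877}{519}$ ($K = -2 + \frac{161 \cdot \frac{1}{173}}{3} = -2 + \frac{1}{3} \cdot \frac{161}{173} = -2 + \frac{161}{519} = - \frac{877}{519} \approx -1.6898$)
$I{\left(C \right)} = 4$ ($I{\left(C \right)} = - 2 C 0 + 4 = 0 + 4 = 4$)
$\sqrt{q{\left(K \right)} + I{\left(u{\left(9,-3 \right)} \right)}} = \sqrt{\left(- \frac{877}{519}\right)^{2} + 4} = \sqrt{\frac{769129}{269361} + 4} = \sqrt{\frac{1846573}{269361}} = \frac{\sqrt{1846573}}{519}$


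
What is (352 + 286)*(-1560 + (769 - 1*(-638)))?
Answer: -97614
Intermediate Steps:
(352 + 286)*(-1560 + (769 - 1*(-638))) = 638*(-1560 + (769 + 638)) = 638*(-1560 + 1407) = 638*(-153) = -97614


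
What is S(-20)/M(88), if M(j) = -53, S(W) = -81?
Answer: 81/53 ≈ 1.5283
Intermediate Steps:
S(-20)/M(88) = -81/(-53) = -81*(-1/53) = 81/53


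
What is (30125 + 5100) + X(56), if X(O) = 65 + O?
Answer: 35346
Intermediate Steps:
(30125 + 5100) + X(56) = (30125 + 5100) + (65 + 56) = 35225 + 121 = 35346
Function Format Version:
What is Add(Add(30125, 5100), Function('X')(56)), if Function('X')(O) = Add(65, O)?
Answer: 35346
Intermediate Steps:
Add(Add(30125, 5100), Function('X')(56)) = Add(Add(30125, 5100), Add(65, 56)) = Add(35225, 121) = 35346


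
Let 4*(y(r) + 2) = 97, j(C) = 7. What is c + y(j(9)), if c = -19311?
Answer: -77155/4 ≈ -19289.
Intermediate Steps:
y(r) = 89/4 (y(r) = -2 + (¼)*97 = -2 + 97/4 = 89/4)
c + y(j(9)) = -19311 + 89/4 = -77155/4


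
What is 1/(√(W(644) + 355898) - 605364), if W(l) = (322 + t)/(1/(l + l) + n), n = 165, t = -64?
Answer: -64326281322/38940777148145627 - 461*√75636131162/77881554296291254 ≈ -1.6535e-6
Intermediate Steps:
W(l) = 258/(165 + 1/(2*l)) (W(l) = (322 - 64)/(1/(l + l) + 165) = 258/(1/(2*l) + 165) = 258/(165 + 1/(2*l)))
1/(√(W(644) + 355898) - 605364) = 1/(√(516*644/(1 + 330*644) + 355898) - 605364) = 1/(√(516*644/(1 + 212520) + 355898) - 605364) = 1/(√(516*644/212521 + 355898) - 605364) = 1/(√(516*644*(1/212521) + 355898) - 605364) = 1/(√(332304/212521 + 355898) - 605364) = 1/(√(75636131162/212521) - 605364) = 1/(√75636131162/461 - 605364) = 1/(-605364 + √75636131162/461)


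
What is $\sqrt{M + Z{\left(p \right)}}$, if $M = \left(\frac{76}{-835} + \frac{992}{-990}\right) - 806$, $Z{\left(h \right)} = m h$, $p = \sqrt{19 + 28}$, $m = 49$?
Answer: $\frac{\sqrt{-612808008010 + 37204623225 \sqrt{47}}}{27555} \approx 21.706 i$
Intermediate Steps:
$p = \sqrt{47} \approx 6.8557$
$Z{\left(h \right)} = 49 h$
$M = - \frac{66718346}{82665}$ ($M = \left(76 \left(- \frac{1}{835}\right) + 992 \left(- \frac{1}{990}\right)\right) - 806 = \left(- \frac{76}{835} - \frac{496}{495}\right) - 806 = - \frac{90356}{82665} - 806 = - \frac{66718346}{82665} \approx -807.09$)
$\sqrt{M + Z{\left(p \right)}} = \sqrt{- \frac{66718346}{82665} + 49 \sqrt{47}}$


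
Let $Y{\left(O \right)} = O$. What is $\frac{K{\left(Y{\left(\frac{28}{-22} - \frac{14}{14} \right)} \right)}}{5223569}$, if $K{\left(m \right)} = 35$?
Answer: $\frac{35}{5223569} \approx 6.7004 \cdot 10^{-6}$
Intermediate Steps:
$\frac{K{\left(Y{\left(\frac{28}{-22} - \frac{14}{14} \right)} \right)}}{5223569} = \frac{35}{5223569}$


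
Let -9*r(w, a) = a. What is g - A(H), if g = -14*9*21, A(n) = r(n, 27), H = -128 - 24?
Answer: -2643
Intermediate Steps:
H = -152
r(w, a) = -a/9
A(n) = -3 (A(n) = -⅑*27 = -3)
g = -2646 (g = -126*21 = -2646)
g - A(H) = -2646 - 1*(-3) = -2646 + 3 = -2643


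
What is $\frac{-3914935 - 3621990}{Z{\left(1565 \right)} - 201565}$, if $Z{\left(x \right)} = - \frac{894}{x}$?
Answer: $\frac{11795287625}{315450119} \approx 37.392$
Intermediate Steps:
$\frac{-3914935 - 3621990}{Z{\left(1565 \right)} - 201565} = \frac{-3914935 - 3621990}{- \frac{894}{1565} - 201565} = - \frac{7536925}{\left(-894\right) \frac{1}{1565} - 201565} = - \frac{7536925}{- \frac{894}{1565} - 201565} = - \frac{7536925}{- \frac{315450119}{1565}} = \left(-7536925\right) \left(- \frac{1565}{315450119}\right) = \frac{11795287625}{315450119}$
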